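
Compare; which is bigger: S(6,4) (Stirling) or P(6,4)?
P(6,4)

Solution: S(6,4) = 4·S(5,4) + S(5,3) = 4·10 + 25 = 65; P(6,4) = 360.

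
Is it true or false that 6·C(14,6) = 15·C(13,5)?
False

Solution: Absorption identity k·C(n,k) = n·C(n-1,k-1). LHS = 6·3003 = 18,018; RHS = 15·1287 = 19,305.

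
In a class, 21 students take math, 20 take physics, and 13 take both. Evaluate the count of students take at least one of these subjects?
28

Working:
|A∪B| = |A|+|B|-|A∩B| = 21+20-13 = 28.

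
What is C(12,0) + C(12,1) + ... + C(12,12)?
Sum of binomial coefficients = 2^12 = 4,096.
Final answer: 4,096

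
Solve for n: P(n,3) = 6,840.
20

Working:
P(n,3) = n(n−1)(n−2) is increasing in n; n(n−1)(n−2) ≈ (n−1)^3 = 6,840 gives n ≈ 20.0. Check: P(18,3) = 4,896, P(19,3) = 5,814, P(20,3) = 6,840 ✓. So n = 20.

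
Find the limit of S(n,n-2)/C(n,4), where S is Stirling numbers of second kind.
3

Solution: The leading term of S(n,n-2) as a polynomial in n is (3)!!·C(n,4), so the ratio → (3)!! = 3.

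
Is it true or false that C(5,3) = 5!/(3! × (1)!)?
False

Working:
The correct denominator is 3!×2!, giving C(5,3) = 10; the stated RHS is 5!/(3!×1!) = 20 ≠ 10, so the statement does not hold.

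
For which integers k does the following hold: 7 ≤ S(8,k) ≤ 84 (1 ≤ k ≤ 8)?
S(8,1)=1; S(8,2)=127; S(8,3)=966; S(8,4)=1,701; S(8,5)=1,050; S(8,6)=266; S(8,7)=28; S(8,8)=1. So valid k = 7.

Answer: 7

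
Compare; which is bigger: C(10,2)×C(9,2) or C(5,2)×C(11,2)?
C(10,2)×C(9,2)=1,620, C(5,2)×C(11,2)=550.
Final answer: C(10,2)×C(9,2)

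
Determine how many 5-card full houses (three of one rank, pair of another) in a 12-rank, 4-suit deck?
3,168

Reasoning: Triple rank: 12. Triple suits: C(4,3)=4. Pair rank: 11. Pair suits: C(4,2)=6. Total: 3,168.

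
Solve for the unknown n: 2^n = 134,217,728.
27

134,217,728 = 1,024 × 1,024 × 128 = 2^10 × 2^10 × 2^7 = 2^27, so n = 27.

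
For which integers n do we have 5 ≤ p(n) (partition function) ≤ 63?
Tabulating p(n) via p(n) = p(n−1) + p(n−2) − p(n−5) − p(n−7) + …: p(3)=3; p(4)=5; p(5)=7; p(6)=11; p(7)=15; p(8)=22; p(9)=30; p(10)=42; p(11)=56; p(12)=77. So valid n = 4, 5, 6, 7, 8, 9, 10, 11.
Final answer: 4, 5, 6, 7, 8, 9, 10, 11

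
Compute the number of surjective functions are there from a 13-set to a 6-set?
Onto functions = 6! × S(13,6)
First compute S(13,6) via recurrence:
Using the Stirling recurrence: S(n,k) = k·S(n-1,k) + S(n-1,k-1)
S(13,6) = 6·S(12,6) + S(12,5)
         = 6·1323652 + 1379400
         = 7941912 + 1379400
         = 9,321,312
Then: 720 × 9321312 = 6,711,344,640
Final answer: 6,711,344,640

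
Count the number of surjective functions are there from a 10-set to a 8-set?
Onto functions = 8! × S(10,8)
First compute S(10,8) via recurrence:
Using the Stirling recurrence: S(n,k) = k·S(n-1,k) + S(n-1,k-1)
S(10,8) = 8·S(9,8) + S(9,7)
         = 8·36 + 462
         = 288 + 462
         = 750
Then: 40320 × 750 = 30,240,000
Final answer: 30,240,000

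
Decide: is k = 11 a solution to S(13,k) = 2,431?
Yes
S(13,11) = 11·S(12,11) + S(12,10) = 11·66 + 1,705 = 2,431, which equals 2,431.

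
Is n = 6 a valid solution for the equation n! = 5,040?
6! = 6·5! = 6·120 = 720, which does not equal 5,040.
Final answer: No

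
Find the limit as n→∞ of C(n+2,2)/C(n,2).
1

Working:
Both numerator and denominator grow as n^2/2! for large n, so the ratio → 1.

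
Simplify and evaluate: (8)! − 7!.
(8)! − 7! = (8)·7! − 7! = (8−1)·7! = 7·7! = 35,280.
Final answer: 35,280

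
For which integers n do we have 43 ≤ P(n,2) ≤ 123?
8, 9, 10, 11

P(7,2)=42; P(8,2)=56; P(9,2)=72; P(10,2)=90; P(11,2)=110; P(12,2)=132. So valid n = 8, 9, 10, 11.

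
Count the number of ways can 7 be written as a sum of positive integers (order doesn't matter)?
15

Reasoning: Pentagonal recurrence p(n) = p(n−1) + p(n−2) − p(n−5) − p(n−7) + …: p(7) = p(6) + p(5) − p(2) − p(0) = 11 + 7 − 2 − 1 = 15.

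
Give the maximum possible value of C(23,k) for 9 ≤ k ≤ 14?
1,352,078
C(23,k) is maximised at the centre of the row: C(23,11) = 1,352,078.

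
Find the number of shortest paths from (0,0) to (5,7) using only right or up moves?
792

Reasoning: Choose 5 rights from 12 moves: C(12,5) = 792.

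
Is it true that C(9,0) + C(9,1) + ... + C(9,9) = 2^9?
True

Reasoning: Binomial theorem with x = y = 1: Σ C(9,i) = (1+1)^9 = 2^9 = 512. The statement holds.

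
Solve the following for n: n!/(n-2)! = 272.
17

Reasoning: n!/(n-2)! = n×(n-1), a product of 2 consecutive integers ≈ (n−0.5)^2. 272^(1/2) + 0.5 ≈ 17.0; check n = 17: 17×16 = 272 ✓. So n = 17.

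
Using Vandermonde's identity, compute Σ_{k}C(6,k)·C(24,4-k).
27,405

Explanation: = C(6+24,4) = C(30,4) = 27,405.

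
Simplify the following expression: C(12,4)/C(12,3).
C(n,k+1)/C(n,k) = (n−k)/(k+1). Here (12−3)/(3+1) = 9/4 = 9/4.
Final answer: 9/4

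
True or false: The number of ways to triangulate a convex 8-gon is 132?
True
Triangulations of a convex 8-gon are counted by the Catalan number C_6: C_6 = C(12,6)/(6+1) = 924/7 = 132.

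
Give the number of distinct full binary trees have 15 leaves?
2,674,440

Reasoning: Using the Catalan number formula: C_n = C(2n, n) / (n+1)
C_14 = C(28, 14) / (14+1)
     = 40116600 / 15
     = 2,674,440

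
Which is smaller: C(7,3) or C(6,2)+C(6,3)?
Equal
By Pascal's identity: C(7,3) = C(6,2)+C(6,3) = 35. Equal.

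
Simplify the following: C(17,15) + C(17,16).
153

By Pascal's identity: C(18,16) = 153.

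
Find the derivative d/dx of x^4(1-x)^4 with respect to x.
Product rule: 4x^{3}(1-x)^{4} + x^4·(-4)(1-x)^{3}.
Final answer: 4x^3(1-x)^4 - 4x^4(1-x)^3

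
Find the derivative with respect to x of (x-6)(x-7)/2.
(2x - 13)/2

Solution: d/dx[(x-6)(x-7)] = (x-7) + (x-6) = 2x - 13. Dividing by 2 gives (2x - 13)/2.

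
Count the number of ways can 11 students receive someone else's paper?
14,684,570

Using D(n) = (n-1)[D(n-1) + D(n-2)]:
D(11) = (11-1) × [D(10) + D(9)]
      = 10 × [1334961 + 133496]
      = 10 × 1468457
      = 14,684,570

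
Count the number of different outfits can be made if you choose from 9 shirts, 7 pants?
By the multiplication principle: 9 × 7 = 63.
Final answer: 63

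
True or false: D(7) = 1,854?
Derangements of 7 elements: D(7) = (7-1)·[D(6) + D(5)] = 6·[265 + 44] = 1,854.

Answer: True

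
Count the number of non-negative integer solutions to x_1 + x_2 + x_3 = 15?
136

Solution: C(15+3-1, 3-1) = 136.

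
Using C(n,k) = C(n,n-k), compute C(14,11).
364

Working:
C(14,11) = C(14,3) = 364.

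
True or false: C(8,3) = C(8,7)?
False

Working:
C(8,3) = 56 but C(8,7) = 8; symmetry gives C(8,3) = C(8,5), not C(8,7).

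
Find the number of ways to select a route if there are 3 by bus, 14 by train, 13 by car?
30

Explanation: By the addition principle: 3 + 14 + 13 = 30.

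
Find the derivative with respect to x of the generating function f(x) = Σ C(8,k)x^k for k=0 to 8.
Σ k·C(8,k)x^(k-1) for k=1 to 8

Explanation: Term-by-term differentiation gives Σ k·C(8,k)x^{k-1} for k=1 to 8.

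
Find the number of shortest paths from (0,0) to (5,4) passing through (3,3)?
60

To (3,3): C(6,3)=20. From there: C(3,2)=3. Total: 60.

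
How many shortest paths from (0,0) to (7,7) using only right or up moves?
3,432

Solution: Choose 7 rights from 14 moves: C(14,7) = 3,432.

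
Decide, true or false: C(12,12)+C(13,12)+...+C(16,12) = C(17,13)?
True
Hockey stick identity gives Σ = C(17,13) = 2,380; RHS C(17,13) = 2,380.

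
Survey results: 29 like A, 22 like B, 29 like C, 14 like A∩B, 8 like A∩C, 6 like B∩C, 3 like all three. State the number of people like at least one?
55

Explanation: |A∪B∪C| = 29+22+29-14-8-6+3 = 55.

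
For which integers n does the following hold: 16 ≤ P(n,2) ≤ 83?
5, 6, 7, 8, 9

Reasoning: P(4,2)=12; P(5,2)=20; P(6,2)=30; P(7,2)=42; P(8,2)=56; P(9,2)=72; P(10,2)=90. So valid n = 5, 6, 7, 8, 9.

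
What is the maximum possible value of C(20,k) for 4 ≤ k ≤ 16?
184,756

Explanation: C(20,k) is maximised at the centre of the row: C(20,10) = 184,756.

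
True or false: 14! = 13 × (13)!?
False

Explanation: 14! = 14 × 13! = 87,178,291,200, but 13 × 13! = 80,951,270,400.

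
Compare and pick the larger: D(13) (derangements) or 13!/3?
D(13)
D(13) = (13-1)·[D(12) + D(11)] = 12·[176,214,841 + 14,684,570] = 2,290,792,932; 13!/3 = 6,227,020,800/3 = 2,075,673,600.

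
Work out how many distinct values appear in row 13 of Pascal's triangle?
7

Reasoning: Row 13 has entries C(13,0)..C(13,13); by symmetry C(13,k)=C(13,13-k), giving 7 distinct values.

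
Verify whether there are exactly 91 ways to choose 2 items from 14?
True

Solution: C(14,2) = 91.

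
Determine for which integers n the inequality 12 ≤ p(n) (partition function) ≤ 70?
7, 8, 9, 10, 11
Tabulating p(n) via p(n) = p(n−1) + p(n−2) − p(n−5) − p(n−7) + …: p(6)=11; p(7)=15; p(8)=22; p(9)=30; p(10)=42; p(11)=56; p(12)=77. So valid n = 7, 8, 9, 10, 11.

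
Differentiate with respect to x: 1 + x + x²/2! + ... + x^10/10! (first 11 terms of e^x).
1 + x + x²/2! + ... + x^9/9!

Working:
Differentiating term by term gives the first 10 terms of e^x.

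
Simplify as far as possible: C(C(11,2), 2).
1,485

C(11,2) = 55, then C(55, 2) = 1,485.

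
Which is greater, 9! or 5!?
9!

Explanation: 9!=362,880, 5!=120. 9! > 5!.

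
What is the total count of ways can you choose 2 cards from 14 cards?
91

Reasoning: C(14,2) = 14! / (2! × (14-2)!)
         = 14! / (2! × 12!)
         = 91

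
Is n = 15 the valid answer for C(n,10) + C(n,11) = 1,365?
No
C(15,10) + C(15,11) = 3,003 + 1,365 = 4,368, which does not equal 1,365.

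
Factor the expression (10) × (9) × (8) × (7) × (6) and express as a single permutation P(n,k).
Product of 5 consecutive descending integers starting at 10: P(10,5) = 10!/5! = 30,240.
Final answer: P(10,5) = 10!/(5)!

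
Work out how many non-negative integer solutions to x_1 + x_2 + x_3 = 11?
C(11+3-1, 3-1) = 78.

Answer: 78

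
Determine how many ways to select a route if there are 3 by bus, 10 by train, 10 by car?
23

By the addition principle: 3 + 10 + 10 = 23.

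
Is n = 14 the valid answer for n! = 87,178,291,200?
Yes

Working:
14! = 14·13! = 14·6,227,020,800 = 87,178,291,200, which equals 87,178,291,200.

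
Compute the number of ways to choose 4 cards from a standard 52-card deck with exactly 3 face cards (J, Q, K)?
12 face cards and 40 non-face cards: C(12,3) × C(40,1) = 220 × 40 = 8,800.
Final answer: 8,800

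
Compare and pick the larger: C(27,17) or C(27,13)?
C(27,17)=8,436,285, C(27,13)=20,058,300.

Answer: C(27,13)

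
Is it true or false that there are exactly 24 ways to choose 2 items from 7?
False
C(7,2) = 21 ≠ 24.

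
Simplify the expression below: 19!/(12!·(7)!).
50,388

Reasoning: This is C(19,12) = 50,388.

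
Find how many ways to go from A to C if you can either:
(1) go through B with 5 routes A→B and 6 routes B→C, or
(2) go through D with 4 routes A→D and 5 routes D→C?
50

Explanation: Route via B: 5×6=30. Route via D: 4×5=20. Total: 50.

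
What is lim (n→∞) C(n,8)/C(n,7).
∞

Reasoning: C(n,8)/C(n,7) = (n-7)/8 → ∞ as n → ∞.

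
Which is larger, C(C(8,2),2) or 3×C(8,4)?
C(C(8,2),2)=378, 3×C(8,4)=210.
Final answer: C(C(8,2),2)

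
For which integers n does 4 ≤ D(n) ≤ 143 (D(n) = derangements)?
Using D(n) = (n−1)[D(n−1) + D(n−2)] with D(1)=0, D(2)=1: D(3)=2; D(4)=9; D(5)=44; D(6)=265. So valid n = 4, 5.
Final answer: 4, 5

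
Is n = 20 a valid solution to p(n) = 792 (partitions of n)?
No

Explanation: Pentagonal recurrence p(n) = p(n−1) + p(n−2) − p(n−5) − p(n−7) + …: p(20) = p(19) + p(18) − p(15) − p(13) + p(8) + p(5) = 490 + 385 − 176 − 101 + 22 + 7 = 627, which does not equal 792.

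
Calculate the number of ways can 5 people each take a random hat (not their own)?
44

Explanation: Using D(n) = (n-1)[D(n-1) + D(n-2)]:
D(5) = (5-1) × [D(4) + D(3)]
      = 4 × [9 + 2]
      = 4 × 11
      = 44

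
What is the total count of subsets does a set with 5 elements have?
32

Solution: Each element can be included or excluded: 2^5 = 32.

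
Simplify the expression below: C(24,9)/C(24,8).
16/9

Working:
C(n,k+1)/C(n,k) = (n−k)/(k+1). Here (24−8)/(8+1) = 16/9 = 16/9.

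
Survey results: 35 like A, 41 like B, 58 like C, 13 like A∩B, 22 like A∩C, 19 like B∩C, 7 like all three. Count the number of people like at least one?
87

|A∪B∪C| = 35+41+58-13-22-19+7 = 87.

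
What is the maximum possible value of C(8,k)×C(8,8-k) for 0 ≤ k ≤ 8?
C(8,k)·C(8,8-k) = C(8,k)², maximised at the centre k = 4: C(8,4)² = 4,900.
Final answer: 4,900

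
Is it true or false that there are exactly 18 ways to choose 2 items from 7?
C(7,2) = 21 ≠ 18.

Answer: False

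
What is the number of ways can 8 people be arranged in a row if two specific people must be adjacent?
Treat pair as unit: (8-1)! arrangements × 2 internal orders = 10,080.
Final answer: 10,080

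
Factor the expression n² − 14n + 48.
Seek roots whose sum is 14 and product is 48: (6, 8). So n² − 14n + 48 = (n − 6)(n − 8).
Final answer: (n − 6)(n − 8)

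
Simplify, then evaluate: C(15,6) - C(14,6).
2,002

Solution: C(15,6) - C(14,6) = C(14,5) = 2,002.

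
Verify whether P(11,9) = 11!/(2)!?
True

Permutation formula P(n,k) = n!/(n-k)!: 11!/2! = 39,916,800/2 = 19,958,400 = P(11,9). The statement holds.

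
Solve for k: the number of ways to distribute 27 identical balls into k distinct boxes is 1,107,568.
7

Solution: Stars and bars: the count is C(27+k−1, k−1), increasing in k. k=5: C(31,4) = 31,465, k=6: C(32,5) = 201,376, k=7: C(33,6) = 1,107,568 ✓. So k = 7.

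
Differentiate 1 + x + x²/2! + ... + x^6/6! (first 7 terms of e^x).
1 + x + x²/2! + ... + x^5/5!

Solution: Differentiating term by term gives the first 6 terms of e^x.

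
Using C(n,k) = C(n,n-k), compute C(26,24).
325
C(26,24) = C(26,2) = 325.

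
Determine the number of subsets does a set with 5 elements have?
32
Each element can be included or excluded: 2^5 = 32.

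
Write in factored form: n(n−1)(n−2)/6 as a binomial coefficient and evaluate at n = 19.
n(n−1)(n−2)/6 = n!/(3!(n−3)!) = C(n,3). At n = 19: C(19,3) = 969.
Final answer: C(n,3); C(19,3) = 969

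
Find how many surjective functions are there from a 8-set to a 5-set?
126,000

Working:
Onto functions = 5! × S(8,5)
First compute S(8,5) via recurrence:
Using the Stirling recurrence: S(n,k) = k·S(n-1,k) + S(n-1,k-1)
S(8,5) = 5·S(7,5) + S(7,4)
         = 5·140 + 350
         = 700 + 350
         = 1,050
Then: 120 × 1050 = 126,000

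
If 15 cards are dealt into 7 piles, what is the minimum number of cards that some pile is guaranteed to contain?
3

Reasoning: Pigeonhole: ⌈15/7⌉ = 3.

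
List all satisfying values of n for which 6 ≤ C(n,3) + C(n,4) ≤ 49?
5, 6

Explanation: C(4,3)+C(4,4)=5; C(5,3)+C(5,4)=15; C(6,3)+C(6,4)=35; C(7,3)+C(7,4)=70. So valid n = 5, 6.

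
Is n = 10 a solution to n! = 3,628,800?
10! = 10·9! = 10·362,880 = 3,628,800, which equals 3,628,800.
Final answer: Yes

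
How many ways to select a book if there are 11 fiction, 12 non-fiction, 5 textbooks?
28

Explanation: By the addition principle: 11 + 12 + 5 = 28.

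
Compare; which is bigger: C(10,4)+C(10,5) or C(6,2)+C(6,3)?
C(10,4)+C(10,5)
First=462, Second=35.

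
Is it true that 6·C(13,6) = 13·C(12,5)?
True

Working:
Absorption identity k·C(n,k) = n·C(n-1,k-1). LHS = 6·1716 = 10,296; RHS = 13·792 = 10,296.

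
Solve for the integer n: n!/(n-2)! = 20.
5

n!/(n-2)! = n×(n-1), a product of 2 consecutive integers ≈ (n−0.5)^2. 20^(1/2) + 0.5 ≈ 5.0; check n = 5: 5×4 = 20 ✓. So n = 5.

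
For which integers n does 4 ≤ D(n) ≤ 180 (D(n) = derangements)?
Using D(n) = (n−1)[D(n−1) + D(n−2)] with D(1)=0, D(2)=1: D(3)=2; D(4)=9; D(5)=44; D(6)=265. So valid n = 4, 5.

Answer: 4, 5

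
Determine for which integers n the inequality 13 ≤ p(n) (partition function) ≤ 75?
Tabulating p(n) via p(n) = p(n−1) + p(n−2) − p(n−5) − p(n−7) + …: p(6)=11; p(7)=15; p(8)=22; p(9)=30; p(10)=42; p(11)=56; p(12)=77. So valid n = 7, 8, 9, 10, 11.
Final answer: 7, 8, 9, 10, 11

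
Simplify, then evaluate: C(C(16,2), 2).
7,140

Explanation: C(16,2) = 120, then C(120, 2) = 7,140.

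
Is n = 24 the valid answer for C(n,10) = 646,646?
No
C(24,10) = 24·23·22·21·20·19·18·17·16·15/10! = 7,117,005,772,800/3,628,800 = 1,961,256, which does not equal 646,646.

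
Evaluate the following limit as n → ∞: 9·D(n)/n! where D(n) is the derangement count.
9/e
D(n)/n! → 1/e, so 9·D(n)/n! → 9/e.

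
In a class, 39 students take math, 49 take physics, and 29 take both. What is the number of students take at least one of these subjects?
|A∪B| = |A|+|B|-|A∩B| = 39+49-29 = 59.

Answer: 59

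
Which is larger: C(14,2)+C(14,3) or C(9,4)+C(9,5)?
C(14,2)+C(14,3)

Reasoning: First=455, Second=252.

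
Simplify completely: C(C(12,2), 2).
2,145

Working:
C(12,2) = 66, then C(66, 2) = 2,145.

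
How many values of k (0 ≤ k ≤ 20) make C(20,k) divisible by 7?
Checking C(20,k) mod 7 for k = 0..20: none are divisible by 7. Count = 0.
Final answer: 0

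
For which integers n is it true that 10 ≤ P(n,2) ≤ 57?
4, 5, 6, 7, 8

Explanation: P(3,2)=6; P(4,2)=12; P(5,2)=20; P(6,2)=30; P(7,2)=42; P(8,2)=56; P(9,2)=72. So valid n = 4, 5, 6, 7, 8.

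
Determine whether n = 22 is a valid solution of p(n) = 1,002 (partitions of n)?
Yes

Solution: Pentagonal recurrence p(n) = p(n−1) + p(n−2) − p(n−5) − p(n−7) + …: p(22) = p(21) + p(20) − p(17) − p(15) + p(10) + p(7) − p(0) = 792 + 627 − 297 − 176 + 42 + 15 − 1 = 1,002, which equals 1,002.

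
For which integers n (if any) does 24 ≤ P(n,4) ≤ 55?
4
P(3,4)=0; P(4,4)=24; P(5,4)=120. So valid n = 4.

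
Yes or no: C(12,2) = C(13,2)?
No

Reasoning: LHS = C(12,2) = 66; RHS = C(13,2) = 78. 66 ≠ 78, so the statement does not hold.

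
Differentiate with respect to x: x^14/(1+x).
(14x^13(1+x) - x^14)/(1+x)²

Solution: Quotient rule: [14x^{13}(1+x) - x^14]/(1+x)².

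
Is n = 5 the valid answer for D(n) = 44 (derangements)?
Yes

D(5) = (5-1)·[D(4) + D(3)] = 4·[9 + 2] = 44, which equals 44.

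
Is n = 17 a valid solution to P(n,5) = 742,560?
P(17,5) = 17·16·15·14·13 = 742,560, which equals 742,560.
Final answer: Yes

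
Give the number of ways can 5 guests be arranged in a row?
120

Explanation: Arrangements of 5 distinct objects: 5! = 120.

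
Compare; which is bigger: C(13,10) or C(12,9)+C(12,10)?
Equal

Reasoning: By Pascal's identity: C(13,10) = C(12,9)+C(12,10) = 286. Equal.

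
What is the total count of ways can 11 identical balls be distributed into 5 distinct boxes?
1,365

C(11+5-1, 5-1) = C(15, 4) = 1,365.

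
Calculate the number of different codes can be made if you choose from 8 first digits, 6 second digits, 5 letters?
240
By the multiplication principle: 8 × 6 × 5 = 240.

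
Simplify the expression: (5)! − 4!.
96

Reasoning: (5)! − 4! = (5)·4! − 4! = (5−1)·4! = 4·4! = 96.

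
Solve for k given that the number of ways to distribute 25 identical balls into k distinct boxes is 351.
3

Solution: Stars and bars: the count is C(25+k−1, k−1), increasing in k. k=2: C(26,1) = 26, k=3: C(27,2) = 351 ✓. So k = 3.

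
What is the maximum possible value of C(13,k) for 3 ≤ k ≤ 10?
1,716

C(13,k) is maximised at the centre of the row: C(13,6) = 1,716.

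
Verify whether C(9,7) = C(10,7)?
False

Working:
LHS = C(9,7) = 36; RHS = C(10,7) = 120. 36 ≠ 120, so the statement does not hold.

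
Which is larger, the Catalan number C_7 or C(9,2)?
C_7 = C(14,7)/(7+1) = 3,432/8 = 429; C(9,2) = 36.

Answer: C_7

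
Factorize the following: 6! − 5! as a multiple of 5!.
5 × 5! = 600

Working:
6! − 5! = 6·5! − 5! = (6 − 1)·5! = 5 × 5! = 600.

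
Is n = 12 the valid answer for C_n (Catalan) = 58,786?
C_12 = C(24,12)/(12+1) = 2,704,156/13 = 208,012, which does not equal 58,786.
Final answer: No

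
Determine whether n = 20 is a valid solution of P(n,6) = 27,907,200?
P(20,6) = 20·19·18·17·16·15 = 27,907,200, which equals 27,907,200.
Final answer: Yes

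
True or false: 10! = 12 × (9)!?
False

Working:
10! = 10 × 9! = 3,628,800, but 12 × 9! = 4,354,560.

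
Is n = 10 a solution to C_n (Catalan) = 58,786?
C_10 = C(20,10)/(10+1) = 184,756/11 = 16,796, which does not equal 58,786.
Final answer: No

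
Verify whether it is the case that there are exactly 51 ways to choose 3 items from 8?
False

Explanation: C(8,3) = 56 ≠ 51.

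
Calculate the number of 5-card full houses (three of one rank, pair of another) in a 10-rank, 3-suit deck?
270

Reasoning: Triple rank: 10. Triple suits: C(3,3)=1. Pair rank: 9. Pair suits: C(3,2)=3. Total: 270.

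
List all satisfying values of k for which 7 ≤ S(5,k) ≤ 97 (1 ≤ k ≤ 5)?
2, 3, 4

Reasoning: S(5,1)=1; S(5,2)=15; S(5,3)=25; S(5,4)=10; S(5,5)=1. So valid k = 2, 3, 4.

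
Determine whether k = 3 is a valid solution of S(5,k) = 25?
S(5,3) = 3·S(4,3) + S(4,2) = 3·6 + 7 = 25, which equals 25.

Answer: Yes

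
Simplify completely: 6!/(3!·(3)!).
This is C(6,3) = 20.

Answer: 20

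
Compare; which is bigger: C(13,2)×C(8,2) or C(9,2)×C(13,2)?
C(9,2)×C(13,2)

Explanation: C(13,2)×C(8,2)=2,184, C(9,2)×C(13,2)=2,808.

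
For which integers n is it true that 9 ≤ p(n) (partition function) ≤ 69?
6, 7, 8, 9, 10, 11

Tabulating p(n) via p(n) = p(n−1) + p(n−2) − p(n−5) − p(n−7) + …: p(5)=7; p(6)=11; p(7)=15; p(8)=22; p(9)=30; p(10)=42; p(11)=56; p(12)=77. So valid n = 6, 7, 8, 9, 10, 11.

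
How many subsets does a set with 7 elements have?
128

Reasoning: Each element can be included or excluded: 2^7 = 128.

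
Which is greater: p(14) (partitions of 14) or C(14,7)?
Pentagonal recurrence p(n) = p(n−1) + p(n−2) − p(n−5) − p(n−7) + …: p(14) = p(13) + p(12) − p(9) − p(7) + p(2) = 101 + 77 − 30 − 15 + 2 = 135; C(14,7) = 3,432.
Final answer: C(14,7)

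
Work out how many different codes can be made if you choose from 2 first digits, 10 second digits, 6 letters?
120
By the multiplication principle: 2 × 10 × 6 = 120.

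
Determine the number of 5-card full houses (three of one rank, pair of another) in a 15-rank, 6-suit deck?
Triple rank: 15. Triple suits: C(6,3)=20. Pair rank: 14. Pair suits: C(6,2)=15. Total: 63,000.
Final answer: 63,000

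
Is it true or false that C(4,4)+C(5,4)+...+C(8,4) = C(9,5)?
True

Hockey stick identity gives Σ = C(9,5) = 126; RHS C(9,5) = 126.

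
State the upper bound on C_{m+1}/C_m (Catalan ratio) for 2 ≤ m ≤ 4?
3

Working:
C_{m+1}/C_m = 2(2m+1)/(m+2), which increases with m. Maximum at m = 4: 2·9/6 = 3.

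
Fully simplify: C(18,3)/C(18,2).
16/3

Reasoning: C(n,k+1)/C(n,k) = (n−k)/(k+1). Here (18−2)/(2+1) = 16/3 = 16/3.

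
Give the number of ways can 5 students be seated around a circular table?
24

Circular arrangements: (5-1)! = 24.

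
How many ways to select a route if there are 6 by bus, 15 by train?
21

Reasoning: By the addition principle: 6 + 15 = 21.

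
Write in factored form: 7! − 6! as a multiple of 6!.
6 × 6! = 4,320
7! − 6! = 7·6! − 6! = (7 − 1)·6! = 6 × 6! = 4,320.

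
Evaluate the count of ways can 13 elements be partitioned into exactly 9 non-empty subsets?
359,502

Reasoning: This equals S(13,9), the Stirling number of the 2nd kind.
Using the Stirling recurrence: S(n,k) = k·S(n-1,k) + S(n-1,k-1)
S(13,9) = 9·S(12,9) + S(12,8)
         = 9·22275 + 159027
         = 200475 + 159027
         = 359,502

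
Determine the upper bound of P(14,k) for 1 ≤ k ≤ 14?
87,178,291,200

Explanation: P(14,k) increases in k, so maximum at k = 14: 14! = 87,178,291,200.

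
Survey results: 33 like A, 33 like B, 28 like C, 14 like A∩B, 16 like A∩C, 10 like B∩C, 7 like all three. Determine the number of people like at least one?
61

|A∪B∪C| = 33+33+28-14-16-10+7 = 61.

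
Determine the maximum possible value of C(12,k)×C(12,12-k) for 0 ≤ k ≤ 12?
C(12,k)·C(12,12-k) = C(12,k)², maximised at the centre k = 6: C(12,6)² = 853,776.

Answer: 853,776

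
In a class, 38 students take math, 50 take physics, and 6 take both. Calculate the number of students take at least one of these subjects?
82

|A∪B| = |A|+|B|-|A∩B| = 38+50-6 = 82.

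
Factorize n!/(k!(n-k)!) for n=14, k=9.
This is the binomial coefficient C(14,9) = 2,002.

Answer: C(14,9) = 2,002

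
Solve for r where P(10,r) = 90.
2

Reasoning: P(10,r) = 10·9·…·(10−r+1), a product of r factors. Multiplying down from 10: 10 = 10; 10·9 = 90 ✓ (2 factors). So r = 2.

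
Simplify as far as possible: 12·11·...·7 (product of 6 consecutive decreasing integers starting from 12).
665,280

Working:
This is P(12,6) = 12!/(6)! = 665,280.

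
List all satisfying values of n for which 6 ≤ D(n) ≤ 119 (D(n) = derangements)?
4, 5

Working:
Using D(n) = (n−1)[D(n−1) + D(n−2)] with D(1)=0, D(2)=1: D(3)=2; D(4)=9; D(5)=44; D(6)=265. So valid n = 4, 5.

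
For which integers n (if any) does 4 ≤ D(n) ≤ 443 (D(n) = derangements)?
4, 5, 6

Reasoning: Using D(n) = (n−1)[D(n−1) + D(n−2)] with D(1)=0, D(2)=1: D(3)=2; D(4)=9; D(5)=44; D(6)=265; D(7)=1,854. So valid n = 4, 5, 6.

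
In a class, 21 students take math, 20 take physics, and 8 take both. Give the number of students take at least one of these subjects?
33

Explanation: |A∪B| = |A|+|B|-|A∩B| = 21+20-8 = 33.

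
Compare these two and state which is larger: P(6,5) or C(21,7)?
P(6,5)=720, C(21,7)=116,280.
Final answer: C(21,7)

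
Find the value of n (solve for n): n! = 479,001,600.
12

n! is strictly increasing. 10! = 3,628,800, 11! = 39,916,800, 12! = 479,001,600 ✓. So n = 12.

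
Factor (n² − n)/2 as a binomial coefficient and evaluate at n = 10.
C(n,2); C(10,2) = 45

Working:
(n² − n)/2 = n(n−1)/2 = C(n,2). At n = 10: C(10,2) = 45.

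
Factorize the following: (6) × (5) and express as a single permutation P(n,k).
P(6,2) = 6!/(4)!

Solution: Product of 2 consecutive descending integers starting at 6: P(6,2) = 6!/4! = 30.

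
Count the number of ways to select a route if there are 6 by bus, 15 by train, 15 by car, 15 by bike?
51
By the addition principle: 6 + 15 + 15 + 15 = 51.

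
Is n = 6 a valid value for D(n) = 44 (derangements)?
No

Explanation: D(6) = (6-1)·[D(5) + D(4)] = 5·[44 + 9] = 265, which does not equal 44.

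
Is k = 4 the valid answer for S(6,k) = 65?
Yes

Explanation: S(6,4) = 4·S(5,4) + S(5,3) = 4·10 + 25 = 65, which equals 65.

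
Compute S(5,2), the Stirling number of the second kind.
15

Explanation: Using the Stirling recurrence: S(n,k) = k·S(n-1,k) + S(n-1,k-1)
S(5,2) = 2·S(4,2) + S(4,1)
         = 2·7 + 1
         = 14 + 1
         = 15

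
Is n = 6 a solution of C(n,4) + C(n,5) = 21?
C(6,4) + C(6,5) = 15 + 6 = 21, which equals 21.
Final answer: Yes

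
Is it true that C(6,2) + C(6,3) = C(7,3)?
Pascal's identity: LHS = 15 + 20 = 35; RHS = C(7,3) = 35. Both sides agree, so the statement holds.

Answer: True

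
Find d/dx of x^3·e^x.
(3x^2 + x^3)e^x

Solution: Product rule: d/dx[x^3]·e^x + x^3·d/dx[e^x] = 3x^{2}e^x + x^3e^x.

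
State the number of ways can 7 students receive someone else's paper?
1,854

Solution: Using D(n) = (n-1)[D(n-1) + D(n-2)]:
D(7) = (7-1) × [D(6) + D(5)]
      = 6 × [265 + 44]
      = 6 × 309
      = 1,854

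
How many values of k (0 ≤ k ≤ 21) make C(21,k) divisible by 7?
Checking C(21,k) mod 7 for k = 0..21: divisible at k = 1, 2, 3, 4, 5, 6, 8, 9, 10, 11, 12, 13, 15, 16, 17, 18, 19, 20. That's 18 values.
Final answer: 18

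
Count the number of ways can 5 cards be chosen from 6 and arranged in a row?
720

Explanation: P(6,5) = 6!/(6-5)! = 720.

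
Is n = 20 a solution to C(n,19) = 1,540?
No

Reasoning: C(20,19) = 20·19·18·17·16·15·14·13·12·11·10·9·8·7·6·5·4·3·2/19! = 2,432,902,008,176,640,000/121,645,100,408,832,000 = 20, which does not equal 1,540.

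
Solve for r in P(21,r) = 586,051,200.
P(21,r) = 21·20·…·(21−r+1), a product of r factors. Multiplying down from 21: 21 = 21; 21·20 = 420; 21·20·19 = 7,980; 21·20·19·18 = 143,640; 21·20·19·18·17 = 2,441,880; 21·20·19·18·17·16 = 39,070,080; 21·20·19·18·17·16·15 = 586,051,200 ✓ (7 factors). So r = 7.
Final answer: 7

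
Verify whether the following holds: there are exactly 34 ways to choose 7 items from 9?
False
C(9,7) = 36 ≠ 34.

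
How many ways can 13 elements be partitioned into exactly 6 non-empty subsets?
9,321,312
This equals S(13,6), the Stirling number of the 2nd kind.
Using the Stirling recurrence: S(n,k) = k·S(n-1,k) + S(n-1,k-1)
S(13,6) = 6·S(12,6) + S(12,5)
         = 6·1323652 + 1379400
         = 7941912 + 1379400
         = 9,321,312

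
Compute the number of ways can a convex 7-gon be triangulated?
42

Explanation: Using the Catalan number formula: C_n = C(2n, n) / (n+1)
C_5 = C(10, 5) / (5+1)
     = 252 / 6
     = 42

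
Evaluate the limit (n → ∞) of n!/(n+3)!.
0

Solution: n!/(n+3)! = 1/[(n+1)(n+2)(n+3)] → 0 as n → ∞.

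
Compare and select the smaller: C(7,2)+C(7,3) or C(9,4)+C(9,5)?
C(7,2)+C(7,3)
First=56, Second=252.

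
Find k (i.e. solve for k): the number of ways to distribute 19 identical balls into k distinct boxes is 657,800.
Stars and bars: the count is C(19+k−1, k−1), increasing in k. k=6: C(24,5) = 42,504, k=7: C(25,6) = 177,100, k=8: C(26,7) = 657,800 ✓. So k = 8.
Final answer: 8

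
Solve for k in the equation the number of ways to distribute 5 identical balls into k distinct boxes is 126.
5

Working:
Stars and bars: the count is C(5+k−1, k−1), increasing in k. k=3: C(7,2) = 21, k=4: C(8,3) = 56, k=5: C(9,4) = 126 ✓. So k = 5.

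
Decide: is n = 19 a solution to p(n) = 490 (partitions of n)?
Yes

Pentagonal recurrence p(n) = p(n−1) + p(n−2) − p(n−5) − p(n−7) + …: p(19) = p(18) + p(17) − p(14) − p(12) + p(7) + p(4) = 385 + 297 − 135 − 77 + 15 + 5 = 490, which equals 490.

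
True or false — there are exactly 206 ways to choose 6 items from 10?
False

Solution: C(10,6) = 210 ≠ 206.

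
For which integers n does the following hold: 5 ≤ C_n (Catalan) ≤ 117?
C_2=2; C_3=5; C_4=14; C_5=42; C_6=132. So valid n = 3, 4, 5.
Final answer: 3, 4, 5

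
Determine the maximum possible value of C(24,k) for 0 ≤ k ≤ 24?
2,704,156

Working:
Maximum at k = 12: C(24,12) = 2,704,156.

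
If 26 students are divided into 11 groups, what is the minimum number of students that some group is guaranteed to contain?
Pigeonhole: ⌈26/11⌉ = 3.

Answer: 3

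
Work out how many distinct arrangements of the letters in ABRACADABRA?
83,160

Word has 11 letters (A=5, B=2, R=2, C=1, D=1). Arrangements: 11!/Π(k!) = 83,160.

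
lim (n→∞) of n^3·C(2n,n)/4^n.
∞

Working:
C(2n,n) ~ 4^n/√(πn), so n^3·C(2n,n)/4^n ~ n^(3 − 1/2)/√π → ∞.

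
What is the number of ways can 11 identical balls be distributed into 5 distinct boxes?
1,365

Working:
C(11+5-1, 5-1) = C(15, 4) = 1,365.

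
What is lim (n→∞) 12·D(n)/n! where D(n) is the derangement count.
12/e

Reasoning: D(n)/n! → 1/e, so 12·D(n)/n! → 12/e.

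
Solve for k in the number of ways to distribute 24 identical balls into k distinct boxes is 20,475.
5

Reasoning: Stars and bars: the count is C(24+k−1, k−1), increasing in k. k=3: C(26,2) = 325, k=4: C(27,3) = 2,925, k=5: C(28,4) = 20,475 ✓. So k = 5.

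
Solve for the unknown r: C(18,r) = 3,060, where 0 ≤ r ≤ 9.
4

Reasoning: C(18,r) is increasing for 0 ≤ r ≤ 9. Stepping up (C(18,r+1) = C(18,r)·(18−r)/(r+1)): C(18,1) = 18, C(18,2) = 153, C(18,3) = 816, C(18,4) = 3,060 ✓. So r = 4.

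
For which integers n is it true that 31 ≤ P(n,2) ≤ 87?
7, 8, 9
P(6,2)=30; P(7,2)=42; P(8,2)=56; P(9,2)=72; P(10,2)=90. So valid n = 7, 8, 9.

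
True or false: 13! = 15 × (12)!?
13! = 13 × 12! = 6,227,020,800, but 15 × 12! = 7,185,024,000.
Final answer: False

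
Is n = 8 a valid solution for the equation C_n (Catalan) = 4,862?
No

Working:
C_8 = C(16,8)/(8+1) = 12,870/9 = 1,430, which does not equal 4,862.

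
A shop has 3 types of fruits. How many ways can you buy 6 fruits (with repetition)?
Stars and bars: C(6+3-1, 6) = C(8, 6) = 28.
Final answer: 28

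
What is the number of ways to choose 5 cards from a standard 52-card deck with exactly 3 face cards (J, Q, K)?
12 face cards and 40 non-face cards: C(12,3) × C(40,2) = 220 × 780 = 171,600.

Answer: 171,600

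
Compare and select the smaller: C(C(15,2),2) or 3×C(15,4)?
3×C(15,4)

Reasoning: C(C(15,2),2)=5,460, 3×C(15,4)=4,095.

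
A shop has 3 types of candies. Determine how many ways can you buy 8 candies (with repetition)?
45

Solution: Stars and bars: C(8+3-1, 8) = C(10, 8) = 45.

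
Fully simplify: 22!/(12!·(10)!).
646,646

Reasoning: This is C(22,12) = 646,646.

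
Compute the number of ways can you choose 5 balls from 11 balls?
462

Working:
C(11,5) = 11! / (5! × (11-5)!)
         = 11! / (5! × 6!)
         = 462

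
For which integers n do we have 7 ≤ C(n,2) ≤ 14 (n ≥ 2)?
5
C(4,2)=6; C(5,2)=10; C(6,2)=15. So valid n = 5.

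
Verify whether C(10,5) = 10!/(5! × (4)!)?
The correct denominator is 5!×5!, giving C(10,5) = 252; the stated RHS is 10!/(5!×4!) = 1,260 ≠ 252, so the statement does not hold.

Answer: False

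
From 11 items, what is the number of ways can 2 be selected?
55

Reasoning: C(11,2) = 11! / (2! × (11-2)!)
         = 11! / (2! × 9!)
         = 55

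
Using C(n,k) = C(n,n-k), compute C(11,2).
55

Reasoning: C(11,2) = C(11,9) = 55.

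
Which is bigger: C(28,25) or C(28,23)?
C(28,23)

C(28,25)=3,276, C(28,23)=98,280.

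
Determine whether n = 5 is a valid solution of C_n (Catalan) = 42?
Yes

Reasoning: C_5 = C(10,5)/(5+1) = 252/6 = 42, which equals 42.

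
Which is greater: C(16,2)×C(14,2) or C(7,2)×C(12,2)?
C(16,2)×C(14,2)=10,920, C(7,2)×C(12,2)=1,386.
Final answer: C(16,2)×C(14,2)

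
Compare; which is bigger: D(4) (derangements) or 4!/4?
D(4) = (4-1)·[D(3) + D(2)] = 3·[2 + 1] = 9; 4!/4 = 24/4 = 6.

Answer: D(4)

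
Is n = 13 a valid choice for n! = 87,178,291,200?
No

Working:
13! = 13·12! = 13·479,001,600 = 6,227,020,800, which does not equal 87,178,291,200.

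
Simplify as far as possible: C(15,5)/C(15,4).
11/5

C(n,k+1)/C(n,k) = (n−k)/(k+1). Here (15−4)/(4+1) = 11/5 = 11/5.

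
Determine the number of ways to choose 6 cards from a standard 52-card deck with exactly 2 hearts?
13 hearts and 39 non-hearts: C(13,2) × C(39,4) = 78 × 82251 = 6,415,578.

Answer: 6,415,578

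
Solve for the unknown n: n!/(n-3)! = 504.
9

Explanation: n!/(n-3)! = n×(n-1)×(n-2), a product of 3 consecutive integers ≈ (n−1)^3. 504^(1/3) + 1 ≈ 9.0; check n = 9: 9×8×7 = 504 ✓. So n = 9.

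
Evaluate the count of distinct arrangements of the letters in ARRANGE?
1,260

Word has 7 letters (A=2, R=2, N=1, G=1, E=1). Arrangements: 7!/Π(k!) = 1,260.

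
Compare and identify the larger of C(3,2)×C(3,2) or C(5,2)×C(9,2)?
C(5,2)×C(9,2)
C(3,2)×C(3,2)=9, C(5,2)×C(9,2)=360.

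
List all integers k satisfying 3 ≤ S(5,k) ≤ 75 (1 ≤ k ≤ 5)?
2, 3, 4
S(5,1)=1; S(5,2)=15; S(5,3)=25; S(5,4)=10; S(5,5)=1. So valid k = 2, 3, 4.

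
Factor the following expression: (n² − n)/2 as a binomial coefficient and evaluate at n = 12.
(n² − n)/2 = n(n−1)/2 = C(n,2). At n = 12: C(12,2) = 66.

Answer: C(n,2); C(12,2) = 66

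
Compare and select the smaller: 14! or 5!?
5!

Working:
14!=87,178,291,200, 5!=120. 14! > 5!.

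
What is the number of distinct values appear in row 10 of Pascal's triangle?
6

Explanation: Row 10 has entries C(10,0)..C(10,10); by symmetry C(10,k)=C(10,10-k), giving 6 distinct values.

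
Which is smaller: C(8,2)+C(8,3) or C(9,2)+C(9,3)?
First=84, Second=120.
Final answer: C(8,2)+C(8,3)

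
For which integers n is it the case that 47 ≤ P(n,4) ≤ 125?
5

Reasoning: P(4,4)=24; P(5,4)=120; P(6,4)=360. So valid n = 5.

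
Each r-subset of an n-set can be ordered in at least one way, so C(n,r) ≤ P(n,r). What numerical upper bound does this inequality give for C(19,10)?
335,221,286,400

Solution: P(19,10) = 19·18·17·16·15·14·13·12·11·10 = 335,221,286,400, so C(19,10) ≤ 335,221,286,400. (The bound is loose by a factor of 10! = 3,628,800: C(19,10) = 335,221,286,400/3,628,800 = 92,378.)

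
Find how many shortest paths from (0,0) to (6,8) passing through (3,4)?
1,225
To (3,4): C(7,3)=35. From there: C(7,3)=35. Total: 1,225.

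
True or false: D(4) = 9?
Derangements of 4 elements: D(4) = (4-1)·[D(3) + D(2)] = 3·[2 + 1] = 9.
Final answer: True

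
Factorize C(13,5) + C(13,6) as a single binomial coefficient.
By Pascal's identity: C(13,5) + C(13,6) = C(14,6) = 3,003.

Answer: C(14,6)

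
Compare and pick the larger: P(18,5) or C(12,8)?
P(18,5)
P(18,5)=1,028,160, C(12,8)=495.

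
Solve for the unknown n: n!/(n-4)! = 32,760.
n!/(n-4)! = n×(n-1)×(n-2)×(n-3), a product of 4 consecutive integers ≈ (n−1.5)^4. 32,760^(1/4) + 1.5 ≈ 15.0; check n = 15: 15×14×13×12 = 32,760 ✓. So n = 15.
Final answer: 15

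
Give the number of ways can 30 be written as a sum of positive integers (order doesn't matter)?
5,604

Reasoning: Pentagonal recurrence p(n) = p(n−1) + p(n−2) − p(n−5) − p(n−7) + …: p(30) = p(29) + p(28) − p(25) − p(23) + p(18) + p(15) − p(8) − p(4) = 4,565 + 3,718 − 1,958 − 1,255 + 385 + 176 − 22 − 5 = 5,604.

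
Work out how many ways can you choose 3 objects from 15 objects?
455
C(15,3) = 15! / (3! × (15-3)!)
         = 15! / (3! × 12!)
         = 455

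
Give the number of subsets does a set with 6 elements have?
64
Each element can be included or excluded: 2^6 = 64.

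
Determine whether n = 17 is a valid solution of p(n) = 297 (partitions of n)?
Yes

Reasoning: Pentagonal recurrence p(n) = p(n−1) + p(n−2) − p(n−5) − p(n−7) + …: p(17) = p(16) + p(15) − p(12) − p(10) + p(5) + p(2) = 231 + 176 − 77 − 42 + 7 + 2 = 297, which equals 297.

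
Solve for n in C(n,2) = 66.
C(n,2) = n(n−1)/2! is increasing in n, and n(n−1) = 2!·66 = 132 ≈ (n−0.5)^2 gives n ≈ 12.0. Check: C(10,2) = 45, C(11,2) = 55, C(12,2) = 66 ✓. So n = 12.
Final answer: 12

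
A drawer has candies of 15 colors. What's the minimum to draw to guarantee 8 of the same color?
106

Worst case: 7 of each = 105. One more: 106.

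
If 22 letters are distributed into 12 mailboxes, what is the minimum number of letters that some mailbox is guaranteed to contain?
Pigeonhole: ⌈22/12⌉ = 2.
Final answer: 2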